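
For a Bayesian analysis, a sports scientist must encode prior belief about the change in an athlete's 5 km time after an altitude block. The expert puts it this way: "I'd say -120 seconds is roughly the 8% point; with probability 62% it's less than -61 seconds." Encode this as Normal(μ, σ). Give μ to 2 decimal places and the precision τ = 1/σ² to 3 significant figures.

μ = -71.54, τ = 0.000841

For Normal(μ,σ), the p-quantile is μ + z_p·σ. Here z_{0.08} = -1.405, z_{0.62} = 0.3055.
So -120 = μ − 1.405σ and -61 = μ + 0.3055σ.
Subtracting: σ = (-61 − -120)/(0.3055 − (-1.405)) = 34.49.
Then μ = -120 − (-1.405)·34.49 = -71.54.
Precision τ = 1/σ² = 1/34.49² = 0.000841.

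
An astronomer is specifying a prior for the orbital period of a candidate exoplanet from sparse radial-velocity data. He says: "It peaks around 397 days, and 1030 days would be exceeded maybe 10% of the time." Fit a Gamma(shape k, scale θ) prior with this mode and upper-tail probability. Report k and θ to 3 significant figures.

k ≈ 3.11, θ ≈ 188

Gamma(k,θ) with k>1 has mode (k−1)θ, so θ = 397/(k−1).
Need P(X < 1030) = 0.9 with θ tied to k this way. Start at k = 2, θ = 397: P(X<1030) ≈ 0.732.
Too low — raise k to concentrate. Iterating converges to k ≈ 3.11.
Then θ = 397/(3.11−1) ≈ 188.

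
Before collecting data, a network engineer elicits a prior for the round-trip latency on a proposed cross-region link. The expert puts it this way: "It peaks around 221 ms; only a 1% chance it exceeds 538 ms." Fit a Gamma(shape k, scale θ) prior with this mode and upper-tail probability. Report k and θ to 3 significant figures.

Gamma(k,θ) with k>1 has mode (k−1)θ, so θ = 221/(k−1).
Need P(X < 538) = 0.99 with θ tied to k this way. Start at k = 2, θ = 221: P(X<538) ≈ 0.699.
Too low — raise k to concentrate. Iterating converges to k ≈ 6.96.
Then θ = 221/(6.96−1) ≈ 37.1.

k ≈ 6.96, θ ≈ 37.1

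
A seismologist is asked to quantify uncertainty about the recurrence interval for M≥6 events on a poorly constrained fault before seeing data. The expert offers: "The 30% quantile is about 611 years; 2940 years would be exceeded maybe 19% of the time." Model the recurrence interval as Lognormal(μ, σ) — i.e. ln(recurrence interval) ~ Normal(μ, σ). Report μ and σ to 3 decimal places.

If T ~ Lognormal(μ,σ) then ln T ~ Normal(μ,σ), so the p-quantile of ln T is μ + z_p·σ.
ln(611) = 6.415 and ln(2940) = 7.986; z_{0.3} = -0.5244, z_{0.81} = 0.8779.
σ = (7.986 − 6.415)/(0.8779 − (-0.5244)) = 1.120.
μ = 6.415 − (-0.5244)·1.120 = 7.003.

μ ≈ 7.003, σ ≈ 1.120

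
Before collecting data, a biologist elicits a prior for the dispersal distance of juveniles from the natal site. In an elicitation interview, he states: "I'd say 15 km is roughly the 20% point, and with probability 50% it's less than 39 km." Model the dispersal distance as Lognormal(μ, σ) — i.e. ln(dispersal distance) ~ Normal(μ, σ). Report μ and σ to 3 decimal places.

If T ~ Lognormal(μ,σ) then ln T ~ Normal(μ,σ), so the p-quantile of ln T is μ + z_p·σ.
ln(15) = 2.708 and ln(39) = 3.664; z_{0.2} = -0.8416, z_{0.5} = 0.
σ = (3.664 − 2.708)/(0 − (-0.8416)) = 1.135.
μ = 2.708 − (-0.8416)·1.135 = 3.664.

μ ≈ 3.664, σ ≈ 1.135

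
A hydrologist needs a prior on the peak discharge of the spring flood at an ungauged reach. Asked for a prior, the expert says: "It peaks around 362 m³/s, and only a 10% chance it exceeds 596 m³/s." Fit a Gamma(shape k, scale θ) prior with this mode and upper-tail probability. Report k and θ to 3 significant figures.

k ≈ 8.59, θ ≈ 47.7

Gamma(k,θ) with k>1 has mode (k−1)θ, so θ = 362/(k−1).
Need P(X < 596) = 0.9 with θ tied to k this way. Start at k = 2, θ = 362: P(X<596) ≈ 0.490.
Too low — raise k to concentrate. Iterating converges to k ≈ 8.59.
Then θ = 362/(8.59−1) ≈ 47.7.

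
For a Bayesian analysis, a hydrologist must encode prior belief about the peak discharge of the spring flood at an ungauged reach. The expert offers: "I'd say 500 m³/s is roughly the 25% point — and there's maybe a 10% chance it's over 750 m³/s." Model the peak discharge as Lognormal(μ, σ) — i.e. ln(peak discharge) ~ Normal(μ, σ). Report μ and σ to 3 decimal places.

If T ~ Lognormal(μ,σ) then ln T ~ Normal(μ,σ), so the p-quantile of ln T is μ + z_p·σ.
ln(500) = 6.215 and ln(750) = 6.62; z_{0.25} = -0.6745, z_{0.9} = 1.282.
σ = (6.62 − 6.215)/(1.282 − (-0.6745)) = 0.207.
μ = 6.215 − (-0.6745)·0.207 = 6.354.

μ ≈ 6.354, σ ≈ 0.207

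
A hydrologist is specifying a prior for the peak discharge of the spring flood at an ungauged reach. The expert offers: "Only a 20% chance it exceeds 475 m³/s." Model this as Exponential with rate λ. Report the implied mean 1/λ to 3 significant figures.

mean ≈ 295 m³/s

P(T > 475.0) = e^(−λ·475.0) = 0.2, so λ = −ln(0.2)/475.0 = 0.00339.
Mean = 1/λ = 295 m³/s.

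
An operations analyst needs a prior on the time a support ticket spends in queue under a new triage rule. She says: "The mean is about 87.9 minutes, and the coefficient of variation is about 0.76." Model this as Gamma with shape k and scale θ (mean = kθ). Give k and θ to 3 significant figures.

For Gamma(k, scale θ): mean = kθ, variance = kθ², so CV = 1/√k.
CV = 0.76, hence k = 1/CV² = 1.73.
Then θ = mean/k = 87.9/1.73 = 50.8.

k ≈ 1.73, θ ≈ 50.8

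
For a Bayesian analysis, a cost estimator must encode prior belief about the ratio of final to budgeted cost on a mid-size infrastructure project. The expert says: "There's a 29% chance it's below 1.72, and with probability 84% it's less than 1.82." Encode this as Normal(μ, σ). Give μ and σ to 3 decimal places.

μ = 1.756, σ = 0.065

For Normal(μ,σ), the p-quantile is μ + z_p·σ. Here z_{0.29} = -0.5534, z_{0.84} = 0.9945.
So 1.72 = μ − 0.5534σ and 1.82 = μ + 0.9945σ.
Subtracting: σ = (1.82 − 1.72)/(0.9945 − (-0.5534)) = 0.065.
Then μ = 1.72 − (-0.5534)·0.065 = 1.756.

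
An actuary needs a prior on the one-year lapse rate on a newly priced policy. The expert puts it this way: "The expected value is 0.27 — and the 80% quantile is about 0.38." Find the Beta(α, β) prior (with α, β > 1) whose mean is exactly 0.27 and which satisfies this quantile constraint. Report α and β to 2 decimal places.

α ≈ 2.84, β ≈ 7.69

With mean 0.27 fixed, write α = 0.27s, β = 0.73s where s = α+β.
Need P(θ < 0.38) = 0.8 under Beta(0.27s, 0.73s). Normal approximation: (q−m)/√(m(1−m)/s) ≈ z_{0.8} = 0.842, so s ≈ 0.27·0.73·(0.842)²/(0.38−0.27)² = 11.5.
At s = 11.5: P(θ<0.38) ≈ 0.809. Adjusting to match 0.8 gives s ≈ 10.53.
So α = 0.27·10.53 ≈ 2.84, β = 0.73·10.53 ≈ 7.69.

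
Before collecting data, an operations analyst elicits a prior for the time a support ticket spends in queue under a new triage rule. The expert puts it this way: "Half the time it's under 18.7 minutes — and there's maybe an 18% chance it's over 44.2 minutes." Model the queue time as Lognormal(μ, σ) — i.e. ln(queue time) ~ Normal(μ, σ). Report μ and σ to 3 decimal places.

If T ~ Lognormal(μ,σ) then ln T ~ Normal(μ,σ), so the p-quantile of ln T is μ + z_p·σ.
ln(18.7) = 2.929 and ln(44.2) = 3.789; z_{0.5} = 0, z_{0.82} = 0.9154.
σ = (3.789 − 2.929)/(0.9154 − (0)) = 0.940.
μ = 2.929 − (0)·0.940 = 2.929.

μ ≈ 2.929, σ ≈ 0.940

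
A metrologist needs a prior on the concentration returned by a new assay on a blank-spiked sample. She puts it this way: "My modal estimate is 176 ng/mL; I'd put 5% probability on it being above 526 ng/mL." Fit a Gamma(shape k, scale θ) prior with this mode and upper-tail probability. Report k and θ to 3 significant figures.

Gamma(k,θ) with k>1 has mode (k−1)θ, so θ = 176/(k−1).
Need P(X < 526) = 0.95 with θ tied to k this way. Start at k = 2, θ = 176: P(X<526) ≈ 0.799.
Too low — raise k to concentrate. Iterating converges to k ≈ 3.21.
Then θ = 176/(3.21−1) ≈ 79.6.

k ≈ 3.21, θ ≈ 79.6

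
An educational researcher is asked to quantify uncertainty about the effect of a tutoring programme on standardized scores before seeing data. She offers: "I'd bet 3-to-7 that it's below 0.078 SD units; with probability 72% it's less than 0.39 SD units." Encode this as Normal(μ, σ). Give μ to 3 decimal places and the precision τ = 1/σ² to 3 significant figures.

μ = 0.226, τ = 12.6

For Normal(μ,σ), the p-quantile is μ + z_p·σ. Here z_{0.3} = -0.5244, z_{0.72} = 0.5828.
So 0.078 = μ − 0.5244σ and 0.39 = μ + 0.5828σ.
Subtracting: σ = (0.39 − 0.078)/(0.5828 − (-0.5244)) = 0.282.
Then μ = 0.078 − (-0.5244)·0.282 = 0.226.
Precision τ = 1/σ² = 1/0.2818² = 12.6.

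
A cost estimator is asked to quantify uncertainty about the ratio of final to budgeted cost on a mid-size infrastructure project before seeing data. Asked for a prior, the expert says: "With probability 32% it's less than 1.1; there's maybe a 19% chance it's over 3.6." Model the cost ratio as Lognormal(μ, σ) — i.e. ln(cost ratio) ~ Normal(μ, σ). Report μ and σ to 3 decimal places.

If T ~ Lognormal(μ,σ) then ln T ~ Normal(μ,σ), so the p-quantile of ln T is μ + z_p·σ.
ln(1.1) = 0.09531 and ln(3.6) = 1.281; z_{0.32} = -0.4677, z_{0.81} = 0.8779.
σ = (1.281 − 0.09531)/(0.8779 − (-0.4677)) = 0.881.
μ = 0.09531 − (-0.4677)·0.881 = 0.507.

μ ≈ 0.507, σ ≈ 0.881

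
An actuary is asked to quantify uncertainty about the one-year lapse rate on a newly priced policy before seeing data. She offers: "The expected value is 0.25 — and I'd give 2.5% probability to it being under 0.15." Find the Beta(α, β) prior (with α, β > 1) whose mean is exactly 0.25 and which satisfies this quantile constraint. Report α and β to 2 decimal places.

α ≈ 15.06, β ≈ 45.18

With mean 0.25 fixed, write α = 0.25s, β = 0.75s where s = α+β.
Need P(θ < 0.15) = 0.025 under Beta(0.25s, 0.75s). Normal approximation: (q−m)/√(m(1−m)/s) ≈ z_{0.025} = -1.96, so s ≈ 0.25·0.75·(-1.96)²/(0.15−0.25)² = 72.0.
At s = 72.0: P(θ<0.15) ≈ 0.016. Adjusting to match 0.025 gives s ≈ 60.24.
So α = 0.25·60.24 ≈ 15.06, β = 0.75·60.24 ≈ 45.18.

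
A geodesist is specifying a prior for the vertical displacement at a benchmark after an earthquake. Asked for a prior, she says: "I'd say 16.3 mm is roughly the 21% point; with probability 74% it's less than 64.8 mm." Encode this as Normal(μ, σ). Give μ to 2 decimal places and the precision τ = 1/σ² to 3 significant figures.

The p-quantile of Normal(μ,σ) is μ + z_p·σ, with z_{0.21} = -0.8064 and z_{0.74} = 0.6433.
Eliminate σ: μ = (z₂·x₁ − z₁·x₂)/(z₂ − z₁) = (0.6433·16.3 − (-0.8064)·64.8)/1.45 = 43.28.
Then σ = (x₂ − x₁)/(z₂ − z₁) = (64.8 − 16.3)/1.45 = 33.45.
Precision τ = 1/σ² = 1/33.45² = 0.000894.

μ = 43.28, τ = 0.000894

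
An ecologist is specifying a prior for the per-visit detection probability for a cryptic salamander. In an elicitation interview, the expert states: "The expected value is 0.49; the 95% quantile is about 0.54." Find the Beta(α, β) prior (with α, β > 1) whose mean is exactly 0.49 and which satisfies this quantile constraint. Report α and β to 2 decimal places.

With mean 0.49 fixed, write α = 0.49s, β = 0.51s where s = α+β.
Need P(θ < 0.54) = 0.95 under Beta(0.49s, 0.51s). Normal approximation: (q−m)/√(m(1−m)/s) ≈ z_{0.95} = 1.64, so s ≈ 0.49·0.51·(1.64)²/(0.54−0.49)² = 270.4.
At s = 270.4: P(θ<0.54) ≈ 0.950. Adjusting to match 0.95 gives s ≈ 270.05.
So α = 0.49·270.05 ≈ 132.32, β = 0.51·270.05 ≈ 137.72.

α ≈ 132.32, β ≈ 137.72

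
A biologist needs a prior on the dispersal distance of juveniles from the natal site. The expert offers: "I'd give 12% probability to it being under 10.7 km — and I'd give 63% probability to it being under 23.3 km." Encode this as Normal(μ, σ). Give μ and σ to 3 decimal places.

μ = 20.525, σ = 8.362

The p-quantile of Normal(μ,σ) is μ + z_p·σ, with z_{0.12} = -1.175 and z_{0.63} = 0.3319.
Eliminate σ: μ = (z₂·x₁ − z₁·x₂)/(z₂ − z₁) = (0.3319·10.7 − (-1.175)·23.3)/1.507 = 20.525.
Then σ = (x₂ − x₁)/(z₂ − z₁) = (23.3 − 10.7)/1.507 = 8.362.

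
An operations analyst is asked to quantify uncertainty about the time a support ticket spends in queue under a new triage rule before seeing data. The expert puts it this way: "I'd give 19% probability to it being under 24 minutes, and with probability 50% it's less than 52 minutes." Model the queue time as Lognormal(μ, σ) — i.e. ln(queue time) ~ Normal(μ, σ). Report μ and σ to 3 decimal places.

μ ≈ 3.951, σ ≈ 0.881

If T ~ Lognormal(μ,σ) then ln T ~ Normal(μ,σ), so the p-quantile of ln T is μ + z_p·σ.
ln(24) = 3.178 and ln(52) = 3.951; z_{0.19} = -0.8779, z_{0.5} = 0.
σ = (3.951 − 3.178)/(0 − (-0.8779)) = 0.881.
μ = 3.178 − (-0.8779)·0.881 = 3.951.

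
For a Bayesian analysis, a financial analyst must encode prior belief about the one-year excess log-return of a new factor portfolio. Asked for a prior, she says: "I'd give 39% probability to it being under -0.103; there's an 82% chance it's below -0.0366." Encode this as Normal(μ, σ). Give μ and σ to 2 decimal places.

μ = -0.09, σ = 0.06

For Normal(μ,σ), the p-quantile is μ + z_p·σ. Here z_{0.39} = -0.2793, z_{0.82} = 0.9154.
So -0.103 = μ − 0.2793σ and -0.0366 = μ + 0.9154σ.
Subtracting: σ = (-0.0366 − -0.103)/(0.9154 − (-0.2793)) = 0.06.
Then μ = -0.103 − (-0.2793)·0.06 = -0.09.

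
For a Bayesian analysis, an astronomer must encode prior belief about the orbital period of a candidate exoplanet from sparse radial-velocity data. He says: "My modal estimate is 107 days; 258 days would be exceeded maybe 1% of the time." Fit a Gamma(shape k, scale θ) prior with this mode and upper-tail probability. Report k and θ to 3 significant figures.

k ≈ 7.11, θ ≈ 17.5

Gamma(k,θ) with k>1 has mode (k−1)θ, so θ = 107/(k−1).
Need P(X < 258) = 0.99 with θ tied to k this way. Start at k = 2, θ = 107: P(X<258) ≈ 0.694.
Too low — raise k to concentrate. Iterating converges to k ≈ 7.11.
Then θ = 107/(7.11−1) ≈ 17.5.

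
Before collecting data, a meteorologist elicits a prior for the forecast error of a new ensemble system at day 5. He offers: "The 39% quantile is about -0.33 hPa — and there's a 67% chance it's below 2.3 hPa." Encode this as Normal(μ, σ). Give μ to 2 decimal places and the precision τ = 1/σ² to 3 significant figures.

μ = 0.69, τ = 0.0748

For Normal(μ,σ), the p-quantile is μ + z_p·σ. Here z_{0.39} = -0.2793, z_{0.67} = 0.4399.
So -0.33 = μ − 0.2793σ and 2.3 = μ + 0.4399σ.
Subtracting: σ = (2.3 − -0.33)/(0.4399 − (-0.2793)) = 3.66.
Then μ = -0.33 − (-0.2793)·3.66 = 0.69.
Precision τ = 1/σ² = 1/3.657² = 0.0748.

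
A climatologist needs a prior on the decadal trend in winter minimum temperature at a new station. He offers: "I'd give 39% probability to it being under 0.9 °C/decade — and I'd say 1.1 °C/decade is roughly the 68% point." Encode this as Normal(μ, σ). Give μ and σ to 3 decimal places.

μ = 0.975, σ = 0.268

The p-quantile of Normal(μ,σ) is μ + z_p·σ, with z_{0.39} = -0.2793 and z_{0.68} = 0.4677.
Eliminate σ: μ = (z₂·x₁ − z₁·x₂)/(z₂ − z₁) = (0.4677·0.9 − (-0.2793)·1.1)/0.747 = 0.975.
Then σ = (x₂ − x₁)/(z₂ − z₁) = (1.1 − 0.9)/0.747 = 0.268.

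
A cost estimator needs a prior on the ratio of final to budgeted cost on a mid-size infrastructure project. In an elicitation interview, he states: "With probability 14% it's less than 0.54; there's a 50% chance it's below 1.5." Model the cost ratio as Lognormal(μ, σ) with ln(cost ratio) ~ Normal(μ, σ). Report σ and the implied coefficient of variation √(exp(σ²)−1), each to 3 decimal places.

If T ~ Lognormal(μ,σ) then ln T ~ Normal(μ,σ), so the p-quantile of ln T is μ + z_p·σ.
ln(0.54) = -0.6162 and ln(1.5) = 0.4055; z_{0.14} = -1.08, z_{0.5} = 0.
σ = (0.4055 − -0.6162)/(0 − (-1.08)) = 0.946.
μ = -0.6162 − (-1.08)·0.946 = 0.405.
CV = √(exp(σ²)−1) = √(exp(0.8943)−1) = 1.202.

σ ≈ 0.946, CV ≈ 1.202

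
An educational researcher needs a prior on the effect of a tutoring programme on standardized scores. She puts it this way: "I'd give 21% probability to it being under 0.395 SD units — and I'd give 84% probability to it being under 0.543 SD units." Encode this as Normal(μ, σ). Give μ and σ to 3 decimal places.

The p-quantile of Normal(μ,σ) is μ + z_p·σ, with z_{0.21} = -0.8064 and z_{0.84} = 0.9945.
Eliminate σ: μ = (z₂·x₁ − z₁·x₂)/(z₂ − z₁) = (0.9945·0.395 − (-0.8064)·0.543)/1.801 = 0.461.
Then σ = (x₂ − x₁)/(z₂ − z₁) = (0.543 − 0.395)/1.801 = 0.082.

μ = 0.461, σ = 0.082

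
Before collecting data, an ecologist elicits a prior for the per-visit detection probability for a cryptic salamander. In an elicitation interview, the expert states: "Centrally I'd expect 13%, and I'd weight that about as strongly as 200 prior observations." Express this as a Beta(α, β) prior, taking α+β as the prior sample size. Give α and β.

α = 26, β = 174

Under the effective-sample-size interpretation, Beta(α, β) has prior mean α/(α+β) and prior sample size α+β.
So α+β = 200 and α/(α+β) = 0.13, giving α = 0.13·200 = 26 and β = 200 − 26 = 174.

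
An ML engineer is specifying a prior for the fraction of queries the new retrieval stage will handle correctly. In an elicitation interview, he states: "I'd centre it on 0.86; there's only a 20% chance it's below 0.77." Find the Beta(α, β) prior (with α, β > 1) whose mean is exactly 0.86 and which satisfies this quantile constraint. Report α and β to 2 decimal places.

α ≈ 6.24, β ≈ 1.02

With mean 0.86 fixed, write α = 0.86s, β = 0.14s where s = α+β.
Need P(θ < 0.77) = 0.2 under Beta(0.86s, 0.14s). Normal approximation: (q−m)/√(m(1−m)/s) ≈ z_{0.2} = -0.842, so s ≈ 0.86·0.14·(-0.842)²/(0.77−0.86)² = 10.5.
At s = 10.5: P(θ<0.77) ≈ 0.177. Adjusting to match 0.2 gives s ≈ 7.25.
So α = 0.86·7.25 ≈ 6.24, β = 0.14·7.25 ≈ 1.02.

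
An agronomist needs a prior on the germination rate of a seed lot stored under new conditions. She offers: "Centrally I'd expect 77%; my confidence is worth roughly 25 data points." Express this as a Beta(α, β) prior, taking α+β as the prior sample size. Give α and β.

Under the effective-sample-size interpretation, Beta(α, β) has prior mean α/(α+β) and prior sample size α+β.
So α+β = 25 and α/(α+β) = 0.77, giving α = 0.77·25 = 19.25 and β = 25 − 19.25 = 5.75.

α = 19.25, β = 5.75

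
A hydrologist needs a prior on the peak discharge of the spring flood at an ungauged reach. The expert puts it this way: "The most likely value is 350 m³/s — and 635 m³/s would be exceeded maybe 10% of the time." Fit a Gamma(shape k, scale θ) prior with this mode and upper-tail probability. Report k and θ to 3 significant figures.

k ≈ 6.37, θ ≈ 65.2

Gamma(k,θ) with k>1 has mode (k−1)θ, so θ = 350/(k−1).
Need P(X < 635) = 0.9 with θ tied to k this way. Start at k = 2, θ = 350: P(X<635) ≈ 0.541.
Too low — raise k to concentrate. Iterating converges to k ≈ 6.37.
Then θ = 350/(6.37−1) ≈ 65.2.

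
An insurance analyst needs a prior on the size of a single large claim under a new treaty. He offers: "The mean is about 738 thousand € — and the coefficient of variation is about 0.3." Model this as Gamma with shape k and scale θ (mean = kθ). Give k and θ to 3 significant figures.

For Gamma(k, scale θ): mean = kθ, variance = kθ², so CV = 1/√k.
CV = 0.3, hence k = 1/CV² = 11.1.
Then θ = mean/k = 738/11.1 = 66.4.

k ≈ 11.1, θ ≈ 66.4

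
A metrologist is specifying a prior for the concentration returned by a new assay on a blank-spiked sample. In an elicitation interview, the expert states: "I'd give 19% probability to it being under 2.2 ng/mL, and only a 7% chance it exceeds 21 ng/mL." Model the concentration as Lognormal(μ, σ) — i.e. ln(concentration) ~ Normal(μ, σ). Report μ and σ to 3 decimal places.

If T ~ Lognormal(μ,σ) then ln T ~ Normal(μ,σ), so the p-quantile of ln T is μ + z_p·σ.
ln(2.2) = 0.7885 and ln(21) = 3.045; z_{0.19} = -0.8779, z_{0.93} = 1.476.
σ = (3.045 − 0.7885)/(1.476 − (-0.8779)) = 0.959.
μ = 0.7885 − (-0.8779)·0.959 = 1.630.

μ ≈ 1.630, σ ≈ 0.959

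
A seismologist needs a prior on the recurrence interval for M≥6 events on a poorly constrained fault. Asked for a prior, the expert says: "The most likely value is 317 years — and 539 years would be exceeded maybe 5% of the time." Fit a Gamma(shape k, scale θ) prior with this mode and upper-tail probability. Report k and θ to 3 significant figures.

k ≈ 10.9, θ ≈ 32

Gamma(k,θ) with k>1 has mode (k−1)θ, so θ = 317/(k−1).
Need P(X < 539) = 0.95 with θ tied to k this way. Start at k = 2, θ = 317: P(X<539) ≈ 0.507.
Too low — raise k to concentrate. Iterating converges to k ≈ 10.9.
Then θ = 317/(10.9−1) ≈ 32.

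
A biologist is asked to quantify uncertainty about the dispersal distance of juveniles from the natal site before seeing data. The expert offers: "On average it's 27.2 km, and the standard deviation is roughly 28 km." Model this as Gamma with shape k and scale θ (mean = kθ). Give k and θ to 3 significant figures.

For Gamma(k, scale θ): mean = kθ, variance = kθ², so CV = 1/√k.
CV = SD/mean = 28/27.2 = 1.029, hence k = 1/CV² = 0.944.
Then θ = mean/k = 27.2/0.944 = 28.8.

k ≈ 0.944, θ ≈ 28.8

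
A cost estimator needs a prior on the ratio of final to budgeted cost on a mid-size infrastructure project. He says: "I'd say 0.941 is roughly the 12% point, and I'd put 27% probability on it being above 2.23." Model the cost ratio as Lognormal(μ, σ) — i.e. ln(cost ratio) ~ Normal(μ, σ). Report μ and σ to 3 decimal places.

μ ≈ 0.506, σ ≈ 0.483

If T ~ Lognormal(μ,σ) then ln T ~ Normal(μ,σ), so the p-quantile of ln T is μ + z_p·σ.
ln(0.941) = -0.06081 and ln(2.23) = 0.802; z_{0.12} = -1.175, z_{0.73} = 0.6128.
σ = (0.802 − -0.06081)/(0.6128 − (-1.175)) = 0.483.
μ = -0.06081 − (-1.175)·0.483 = 0.506.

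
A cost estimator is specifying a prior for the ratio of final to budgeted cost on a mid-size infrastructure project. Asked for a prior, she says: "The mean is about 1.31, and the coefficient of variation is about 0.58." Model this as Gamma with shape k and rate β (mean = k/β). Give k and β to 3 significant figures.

For Gamma(k, rate β): mean = k/β, variance = k/β², so CV = 1/√k.
CV = 0.58, hence k = 1/CV² = 2.97.
Then β = k/mean = 2.97/1.31 = 2.27.

k ≈ 2.97, β ≈ 2.27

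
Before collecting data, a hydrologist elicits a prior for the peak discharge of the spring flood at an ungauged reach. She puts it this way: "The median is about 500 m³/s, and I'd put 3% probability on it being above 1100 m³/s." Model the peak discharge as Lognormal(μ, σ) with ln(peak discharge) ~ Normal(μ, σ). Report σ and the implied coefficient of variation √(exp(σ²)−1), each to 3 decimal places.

If T ~ Lognormal(μ,σ) then ln T ~ Normal(μ,σ), so the p-quantile of ln T is μ + z_p·σ.
ln(500) = 6.215 and ln(1100) = 7.003; z_{0.5} = 0, z_{0.97} = 1.881.
σ = (7.003 − 6.215)/(1.881 − (0)) = 0.419.
μ = 6.215 − (0)·0.419 = 6.215.
CV = √(exp(σ²)−1) = √(exp(0.1757)−1) = 0.438.

σ ≈ 0.419, CV ≈ 0.438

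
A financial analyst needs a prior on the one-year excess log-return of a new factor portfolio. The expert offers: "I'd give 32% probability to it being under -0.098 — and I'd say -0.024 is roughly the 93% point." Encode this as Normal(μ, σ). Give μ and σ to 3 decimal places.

μ = -0.080, σ = 0.038

The p-quantile of Normal(μ,σ) is μ + z_p·σ, with z_{0.32} = -0.4677 and z_{0.93} = 1.476.
Eliminate σ: μ = (z₂·x₁ − z₁·x₂)/(z₂ − z₁) = (1.476·-0.098 − (-0.4677)·-0.024)/1.943 = -0.080.
Then σ = (x₂ − x₁)/(z₂ − z₁) = (-0.024 − -0.098)/1.943 = 0.038.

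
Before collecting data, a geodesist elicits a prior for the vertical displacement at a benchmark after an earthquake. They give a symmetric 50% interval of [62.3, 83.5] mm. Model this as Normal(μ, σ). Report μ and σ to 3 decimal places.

A symmetric 50% interval runs μ ± z·σ with z = 0.6745.
Half-width = 10.6, so σ = 10.6/0.6745 = 15.716.
μ is the interval midpoint, 72.900.

μ = 72.900, σ = 15.716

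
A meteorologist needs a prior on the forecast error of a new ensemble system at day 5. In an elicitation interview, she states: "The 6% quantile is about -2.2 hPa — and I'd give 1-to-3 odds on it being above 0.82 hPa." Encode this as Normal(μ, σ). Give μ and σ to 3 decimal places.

For Normal(μ,σ), the p-quantile is μ + z_p·σ. Here z_{0.06} = -1.555, z_{0.75} = 0.6745.
So -2.2 = μ − 1.555σ and 0.82 = μ + 0.6745σ.
Subtracting: σ = (0.82 − -2.2)/(0.6745 − (-1.555)) = 1.355.
Then μ = -2.2 − (-1.555)·1.355 = -0.094.

μ = -0.094, σ = 1.355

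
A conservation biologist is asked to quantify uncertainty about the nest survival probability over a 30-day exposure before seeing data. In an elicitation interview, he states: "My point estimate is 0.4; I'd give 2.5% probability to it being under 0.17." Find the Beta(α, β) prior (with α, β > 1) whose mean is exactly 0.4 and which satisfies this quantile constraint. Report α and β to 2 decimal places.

With mean 0.4 fixed, write α = 0.4s, β = 0.6s where s = α+β.
Need P(θ < 0.17) = 0.025 under Beta(0.4s, 0.6s). Normal approximation: (q−m)/√(m(1−m)/s) ≈ z_{0.025} = -1.96, so s ≈ 0.4·0.6·(-1.96)²/(0.17−0.4)² = 17.4.
At s = 17.4: P(θ<0.17) ≈ 0.014. Adjusting to match 0.025 gives s ≈ 13.99.
So α = 0.4·13.99 ≈ 5.59, β = 0.6·13.99 ≈ 8.39.

α ≈ 5.59, β ≈ 8.39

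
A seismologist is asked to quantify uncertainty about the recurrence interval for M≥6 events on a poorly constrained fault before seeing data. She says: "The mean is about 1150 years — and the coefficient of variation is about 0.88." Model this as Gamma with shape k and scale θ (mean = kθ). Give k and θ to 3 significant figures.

k ≈ 1.29, θ ≈ 891

For Gamma(k, scale θ): mean = kθ, variance = kθ², so CV = 1/√k.
CV = 0.88, hence k = 1/CV² = 1.29.
Then θ = mean/k = 1150/1.29 = 891.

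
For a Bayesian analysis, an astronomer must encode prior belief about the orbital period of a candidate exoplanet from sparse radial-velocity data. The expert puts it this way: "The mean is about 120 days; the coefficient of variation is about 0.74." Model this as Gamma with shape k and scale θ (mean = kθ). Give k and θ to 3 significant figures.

For Gamma(k, scale θ): mean = kθ, variance = kθ², so CV = 1/√k.
CV = 0.74, hence k = 1/CV² = 1.83.
Then θ = mean/k = 120/1.83 = 65.7.

k ≈ 1.83, θ ≈ 65.7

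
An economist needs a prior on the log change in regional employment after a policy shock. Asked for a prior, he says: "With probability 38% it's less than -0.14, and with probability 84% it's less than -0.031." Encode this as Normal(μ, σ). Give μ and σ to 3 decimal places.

For Normal(μ,σ), the p-quantile is μ + z_p·σ. Here z_{0.38} = -0.3055, z_{0.84} = 0.9945.
So -0.14 = μ − 0.3055σ and -0.031 = μ + 0.9945σ.
Subtracting: σ = (-0.031 − -0.14)/(0.9945 − (-0.3055)) = 0.084.
Then μ = -0.14 − (-0.3055)·0.084 = -0.114.

μ = -0.114, σ = 0.084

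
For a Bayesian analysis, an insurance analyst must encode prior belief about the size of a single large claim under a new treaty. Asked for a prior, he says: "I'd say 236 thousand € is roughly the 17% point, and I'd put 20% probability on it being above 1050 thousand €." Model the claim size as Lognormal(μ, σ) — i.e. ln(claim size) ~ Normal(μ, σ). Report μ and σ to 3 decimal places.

If T ~ Lognormal(μ,σ) then ln T ~ Normal(μ,σ), so the p-quantile of ln T is μ + z_p·σ.
ln(236) = 5.464 and ln(1050) = 6.957; z_{0.17} = -0.9542, z_{0.8} = 0.8416.
σ = (6.957 − 5.464)/(0.8416 − (-0.9542)) = 0.831.
μ = 5.464 − (-0.9542)·0.831 = 6.257.

μ ≈ 6.257, σ ≈ 0.831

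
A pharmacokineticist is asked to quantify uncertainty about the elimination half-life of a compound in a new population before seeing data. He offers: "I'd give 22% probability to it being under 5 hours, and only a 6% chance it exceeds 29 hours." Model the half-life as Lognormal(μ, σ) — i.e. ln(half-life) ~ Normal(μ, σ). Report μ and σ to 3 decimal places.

μ ≈ 2.193, σ ≈ 0.755

If T ~ Lognormal(μ,σ) then ln T ~ Normal(μ,σ), so the p-quantile of ln T is μ + z_p·σ.
ln(5) = 1.609 and ln(29) = 3.367; z_{0.22} = -0.7722, z_{0.94} = 1.555.
σ = (3.367 − 1.609)/(1.555 − (-0.7722)) = 0.755.
μ = 1.609 − (-0.7722)·0.755 = 2.193.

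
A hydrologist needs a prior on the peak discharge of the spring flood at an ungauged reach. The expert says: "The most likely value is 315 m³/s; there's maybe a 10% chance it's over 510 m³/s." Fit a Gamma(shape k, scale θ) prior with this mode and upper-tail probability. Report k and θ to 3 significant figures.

k ≈ 9.11, θ ≈ 38.9

Gamma(k,θ) with k>1 has mode (k−1)θ, so θ = 315/(k−1).
Need P(X < 510) = 0.9 with θ tied to k this way. Start at k = 2, θ = 315: P(X<510) ≈ 0.481.
Too low — raise k to concentrate. Iterating converges to k ≈ 9.11.
Then θ = 315/(9.11−1) ≈ 38.9.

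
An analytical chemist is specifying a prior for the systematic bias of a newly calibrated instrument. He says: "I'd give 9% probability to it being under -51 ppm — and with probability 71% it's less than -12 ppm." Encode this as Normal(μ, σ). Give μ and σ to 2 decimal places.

The p-quantile of Normal(μ,σ) is μ + z_p·σ, with z_{0.09} = -1.341 and z_{0.71} = 0.5534.
Eliminate σ: μ = (z₂·x₁ − z₁·x₂)/(z₂ − z₁) = (0.5534·-51 − (-1.341)·-12)/1.894 = -23.39.
Then σ = (x₂ − x₁)/(z₂ − z₁) = (-12 − -51)/1.894 = 20.59.

μ = -23.39, σ = 20.59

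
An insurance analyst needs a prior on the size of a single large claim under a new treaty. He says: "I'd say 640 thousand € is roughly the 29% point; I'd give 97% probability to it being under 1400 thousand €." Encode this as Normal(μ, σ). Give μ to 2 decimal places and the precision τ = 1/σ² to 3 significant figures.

For Normal(μ,σ), the p-quantile is μ + z_p·σ. Here z_{0.29} = -0.5534, z_{0.97} = 1.881.
So 640 = μ − 0.5534σ and 1400 = μ + 1.881σ.
Subtracting: σ = (1400 − 640)/(1.881 − (-0.5534)) = 312.22.
Then μ = 640 − (-0.5534)·312.22 = 812.78.
Precision τ = 1/σ² = 1/312.2² = 1.03e-05.

μ = 812.78, τ = 1.03e-05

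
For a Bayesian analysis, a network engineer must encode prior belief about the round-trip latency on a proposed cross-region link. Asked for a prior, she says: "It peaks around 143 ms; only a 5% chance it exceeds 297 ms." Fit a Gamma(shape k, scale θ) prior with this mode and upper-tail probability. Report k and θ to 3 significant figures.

Gamma(k,θ) with k>1 has mode (k−1)θ, so θ = 143/(k−1).
Need P(X < 297) = 0.95 with θ tied to k this way. Start at k = 2, θ = 143: P(X<297) ≈ 0.614.
Too low — raise k to concentrate. Iterating converges to k ≈ 6.17.
Then θ = 143/(6.17−1) ≈ 27.6.

k ≈ 6.17, θ ≈ 27.6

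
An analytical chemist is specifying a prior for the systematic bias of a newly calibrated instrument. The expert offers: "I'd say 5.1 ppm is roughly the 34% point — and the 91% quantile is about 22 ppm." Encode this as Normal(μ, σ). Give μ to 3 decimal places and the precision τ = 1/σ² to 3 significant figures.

μ = 9.076, τ = 0.0108

For Normal(μ,σ), the p-quantile is μ + z_p·σ. Here z_{0.34} = -0.4125, z_{0.91} = 1.341.
So 5.1 = μ − 0.4125σ and 22 = μ + 1.341σ.
Subtracting: σ = (22 − 5.1)/(1.341 − (-0.4125)) = 9.639.
Then μ = 5.1 − (-0.4125)·9.639 = 9.076.
Precision τ = 1/σ² = 1/9.639² = 0.0108.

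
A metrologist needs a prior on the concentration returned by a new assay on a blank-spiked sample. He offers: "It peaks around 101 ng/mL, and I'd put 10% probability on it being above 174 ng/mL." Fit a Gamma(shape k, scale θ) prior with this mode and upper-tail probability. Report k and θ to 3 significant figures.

Gamma(k,θ) with k>1 has mode (k−1)θ, so θ = 101/(k−1).
Need P(X < 174) = 0.9 with θ tied to k this way. Start at k = 2, θ = 101: P(X<174) ≈ 0.514.
Too low — raise k to concentrate. Iterating converges to k ≈ 7.41.
Then θ = 101/(7.41−1) ≈ 15.8.

k ≈ 7.41, θ ≈ 15.8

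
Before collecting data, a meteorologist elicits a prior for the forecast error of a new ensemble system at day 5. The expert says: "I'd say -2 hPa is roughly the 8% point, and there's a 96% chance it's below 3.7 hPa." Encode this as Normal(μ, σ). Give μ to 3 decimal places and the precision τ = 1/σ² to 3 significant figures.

The p-quantile of Normal(μ,σ) is μ + z_p·σ, with z_{0.08} = -1.405 and z_{0.96} = 1.751.
Eliminate σ: μ = (z₂·x₁ − z₁·x₂)/(z₂ − z₁) = (1.751·-2 − (-1.405)·3.7)/3.156 = 0.538.
Then σ = (x₂ − x₁)/(z₂ − z₁) = (3.7 − -2)/3.156 = 1.806.
Precision τ = 1/σ² = 1/1.806² = 0.307.

μ = 0.538, τ = 0.307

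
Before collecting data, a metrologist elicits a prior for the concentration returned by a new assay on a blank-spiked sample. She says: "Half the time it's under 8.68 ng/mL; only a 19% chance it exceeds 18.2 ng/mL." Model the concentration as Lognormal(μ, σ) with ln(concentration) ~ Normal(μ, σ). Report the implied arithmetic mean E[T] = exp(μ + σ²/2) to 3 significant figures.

If T ~ Lognormal(μ,σ) then ln T ~ Normal(μ,σ), so the p-quantile of ln T is μ + z_p·σ.
ln(8.68) = 2.161 and ln(18.2) = 2.901; z_{0.5} = 0, z_{0.81} = 0.8779.
σ = (2.901 − 2.161)/(0.8779 − (0)) = 0.843.
μ = 2.161 − (0)·0.843 = 2.161.
E[T] = exp(μ + σ²/2) = exp(2.161 + 0.3556) = 12.4 ng/mL.

E[T] ≈ 12.4 ng/mL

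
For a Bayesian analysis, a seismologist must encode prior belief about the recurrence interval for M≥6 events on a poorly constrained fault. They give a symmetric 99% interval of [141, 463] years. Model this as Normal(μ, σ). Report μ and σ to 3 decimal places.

μ = 302.000, σ = 62.504

A symmetric 99% interval runs μ ± z·σ with z = 2.576.
Half-width = 161, so σ = 161/2.576 = 62.504.
μ is the interval midpoint, 302.000.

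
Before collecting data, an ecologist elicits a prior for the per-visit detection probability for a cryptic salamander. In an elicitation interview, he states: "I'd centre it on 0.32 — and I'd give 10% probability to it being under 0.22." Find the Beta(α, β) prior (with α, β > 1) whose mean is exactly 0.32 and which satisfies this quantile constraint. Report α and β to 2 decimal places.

With mean 0.32 fixed, write α = 0.32s, β = 0.68s where s = α+β.
Need P(θ < 0.22) = 0.1 under Beta(0.32s, 0.68s). Normal approximation: (q−m)/√(m(1−m)/s) ≈ z_{0.1} = -1.28, so s ≈ 0.32·0.68·(-1.28)²/(0.22−0.32)² = 35.7.
At s = 35.7: P(θ<0.22) ≈ 0.092. Adjusting to match 0.1 gives s ≈ 33.57.
So α = 0.32·33.57 ≈ 10.74, β = 0.68·33.57 ≈ 22.83.

α ≈ 10.74, β ≈ 22.83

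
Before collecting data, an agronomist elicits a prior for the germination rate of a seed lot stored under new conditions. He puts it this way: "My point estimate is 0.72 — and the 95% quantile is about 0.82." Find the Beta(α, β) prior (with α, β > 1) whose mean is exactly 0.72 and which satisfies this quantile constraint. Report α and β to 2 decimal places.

With mean 0.72 fixed, write α = 0.72s, β = 0.28s where s = α+β.
Need P(θ < 0.82) = 0.95 under Beta(0.72s, 0.28s). Normal approximation: (q−m)/√(m(1−m)/s) ≈ z_{0.95} = 1.64, so s ≈ 0.72·0.28·(1.64)²/(0.82−0.72)² = 54.5.
At s = 54.5: P(θ<0.82) ≈ 0.961. Adjusting to match 0.95 gives s ≈ 48.14.
So α = 0.72·48.14 ≈ 34.66, β = 0.28·48.14 ≈ 13.48.

α ≈ 34.66, β ≈ 13.48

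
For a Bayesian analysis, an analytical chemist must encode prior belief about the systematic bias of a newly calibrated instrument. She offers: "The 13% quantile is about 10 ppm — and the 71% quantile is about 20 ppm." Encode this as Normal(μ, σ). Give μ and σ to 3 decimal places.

μ = 16.706, σ = 5.953

The p-quantile of Normal(μ,σ) is μ + z_p·σ, with z_{0.13} = -1.126 and z_{0.71} = 0.5534.
Eliminate σ: μ = (z₂·x₁ − z₁·x₂)/(z₂ − z₁) = (0.5534·10 − (-1.126)·20)/1.68 = 16.706.
Then σ = (x₂ − x₁)/(z₂ − z₁) = (20 − 10)/1.68 = 5.953.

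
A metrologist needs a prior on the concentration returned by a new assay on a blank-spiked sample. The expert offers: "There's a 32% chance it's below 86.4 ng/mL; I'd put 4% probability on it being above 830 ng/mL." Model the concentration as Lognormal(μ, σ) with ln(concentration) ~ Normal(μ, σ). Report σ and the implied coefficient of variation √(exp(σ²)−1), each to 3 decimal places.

σ ≈ 1.020, CV ≈ 1.353

If T ~ Lognormal(μ,σ) then ln T ~ Normal(μ,σ), so the p-quantile of ln T is μ + z_p·σ.
ln(86.4) = 4.459 and ln(830) = 6.721; z_{0.32} = -0.4677, z_{0.96} = 1.751.
σ = (6.721 − 4.459)/(1.751 − (-0.4677)) = 1.020.
μ = 4.459 − (-0.4677)·1.020 = 4.936.
CV = √(exp(σ²)−1) = √(exp(1.0401)−1) = 1.353.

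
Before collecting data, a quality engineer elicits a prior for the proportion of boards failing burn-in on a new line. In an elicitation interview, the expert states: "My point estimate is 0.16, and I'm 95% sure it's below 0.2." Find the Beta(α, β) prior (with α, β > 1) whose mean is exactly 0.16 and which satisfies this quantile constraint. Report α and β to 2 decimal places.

α ≈ 39.15, β ≈ 205.54

With mean 0.16 fixed, write α = 0.16s, β = 0.84s where s = α+β.
Need P(θ < 0.2) = 0.95 under Beta(0.16s, 0.84s). Normal approximation: (q−m)/√(m(1−m)/s) ≈ z_{0.95} = 1.64, so s ≈ 0.16·0.84·(1.64)²/(0.2−0.16)² = 227.3.
At s = 227.3: P(θ<0.2) ≈ 0.944. Adjusting to match 0.95 gives s ≈ 244.69.
So α = 0.16·244.69 ≈ 39.15, β = 0.84·244.69 ≈ 205.54.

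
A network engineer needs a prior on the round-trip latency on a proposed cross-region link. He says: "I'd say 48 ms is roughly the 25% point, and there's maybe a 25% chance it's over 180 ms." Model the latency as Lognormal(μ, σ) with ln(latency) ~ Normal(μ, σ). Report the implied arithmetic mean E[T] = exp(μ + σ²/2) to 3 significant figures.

If T ~ Lognormal(μ,σ) then ln T ~ Normal(μ,σ), so the p-quantile of ln T is μ + z_p·σ.
ln(48) = 3.871 and ln(180) = 5.193; z_{0.25} = -0.6745, z_{0.75} = 0.6745.
σ = (5.193 − 3.871)/(0.6745 − (-0.6745)) = 0.980.
μ = 3.871 − (-0.6745)·0.980 = 4.532.
E[T] = exp(μ + σ²/2) = exp(4.532 + 0.4800) = 150 ms.

E[T] ≈ 150 ms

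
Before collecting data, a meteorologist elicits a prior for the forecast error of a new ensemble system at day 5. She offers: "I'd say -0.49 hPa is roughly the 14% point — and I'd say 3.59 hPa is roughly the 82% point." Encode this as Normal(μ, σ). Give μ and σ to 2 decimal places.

μ = 1.72, σ = 2.04

For Normal(μ,σ), the p-quantile is μ + z_p·σ. Here z_{0.14} = -1.08, z_{0.82} = 0.9154.
So -0.49 = μ − 1.08σ and 3.59 = μ + 0.9154σ.
Subtracting: σ = (3.59 − -0.49)/(0.9154 − (-1.08)) = 2.04.
Then μ = -0.49 − (-1.08)·2.04 = 1.72.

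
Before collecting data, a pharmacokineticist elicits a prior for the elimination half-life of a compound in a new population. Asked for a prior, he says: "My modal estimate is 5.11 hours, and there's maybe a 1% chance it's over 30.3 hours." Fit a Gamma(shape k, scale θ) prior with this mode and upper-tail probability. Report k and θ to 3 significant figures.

k ≈ 2.17, θ ≈ 4.35

Gamma(k,θ) with k>1 has mode (k−1)θ, so θ = 5.11/(k−1).
Need P(X < 30.3) = 0.99 with θ tied to k this way. Start at k = 2, θ = 5.11: P(X<30.3) ≈ 0.982.
Too low — raise k to concentrate. Iterating converges to k ≈ 2.17.
Then θ = 5.11/(2.17−1) ≈ 4.35.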